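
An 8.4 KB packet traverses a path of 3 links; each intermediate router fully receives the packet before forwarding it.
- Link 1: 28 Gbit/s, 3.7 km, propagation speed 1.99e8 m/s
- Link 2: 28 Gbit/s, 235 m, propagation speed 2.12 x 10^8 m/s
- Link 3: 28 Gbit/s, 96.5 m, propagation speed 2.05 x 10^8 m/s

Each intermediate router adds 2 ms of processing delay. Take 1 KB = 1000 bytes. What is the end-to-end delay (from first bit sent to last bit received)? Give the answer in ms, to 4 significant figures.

4.027 ms

L = 67200 bits.
Transmission delay per hop = L/R = 67200/28000000000 = 0.0024 ms; 3 hops → 0.0072 ms.
Propagation delays (d/s per hop): 0.018593, 0.00110849, 0.000470732 ms; sum = 0.0201722 ms.
Processing at 2 router(s): 2 × 2 ms = 4 ms.
End-to-end = 4.027 ms.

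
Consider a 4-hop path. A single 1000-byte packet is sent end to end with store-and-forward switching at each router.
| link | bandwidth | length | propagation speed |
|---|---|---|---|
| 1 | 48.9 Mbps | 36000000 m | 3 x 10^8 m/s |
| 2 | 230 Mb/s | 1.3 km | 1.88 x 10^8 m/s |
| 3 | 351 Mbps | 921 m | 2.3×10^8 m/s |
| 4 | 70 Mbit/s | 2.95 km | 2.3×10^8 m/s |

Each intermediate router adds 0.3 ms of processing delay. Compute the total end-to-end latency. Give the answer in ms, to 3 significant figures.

L = 1000 × 8 = 8000 bits.
Transmission delays (L/R per hop): 0.163599, 0.0347826, 0.022792, 0.114286 ms; sum = 0.33546 ms.
Propagation delays (d/s per hop): 120, 0.00691489, 0.00400435, 0.0128261 ms; sum = 120.024 ms.
Processing at 3 router(s): 3 × 0.3 ms = 0.9 ms.
End-to-end = 121 ms.

121 ms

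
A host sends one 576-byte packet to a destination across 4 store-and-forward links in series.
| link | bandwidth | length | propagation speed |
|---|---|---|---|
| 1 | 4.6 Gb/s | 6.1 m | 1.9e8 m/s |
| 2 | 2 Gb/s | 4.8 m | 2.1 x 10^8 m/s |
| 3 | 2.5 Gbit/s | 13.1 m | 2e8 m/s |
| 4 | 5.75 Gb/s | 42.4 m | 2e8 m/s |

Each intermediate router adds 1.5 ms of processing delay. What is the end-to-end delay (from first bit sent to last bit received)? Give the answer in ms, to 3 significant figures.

L = 576 × 8 = 4608 bits.
Transmission delays (L/R per hop): 0.00100174, 0.002304, 0.0018432, 0.000801391 ms; sum = 0.00595033 ms.
Propagation delays (d/s per hop): 3.21053e-05, 2.28571e-05, 6.55e-05, 0.000212 ms; sum = 0.000332462 ms.
Processing at 3 router(s): 3 × 1.5 ms = 4.5 ms.
End-to-end = 4.51 ms.

4.51 ms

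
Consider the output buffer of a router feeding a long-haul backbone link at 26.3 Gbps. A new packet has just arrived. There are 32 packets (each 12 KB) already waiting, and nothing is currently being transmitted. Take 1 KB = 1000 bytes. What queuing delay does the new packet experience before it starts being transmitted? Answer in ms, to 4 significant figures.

0.1168 ms

Each queued packet: L/R = 96000/26300000000 = 0.00365019 ms.
32 queued → 0.116806 ms.
Queuing delay = 0.1168 ms.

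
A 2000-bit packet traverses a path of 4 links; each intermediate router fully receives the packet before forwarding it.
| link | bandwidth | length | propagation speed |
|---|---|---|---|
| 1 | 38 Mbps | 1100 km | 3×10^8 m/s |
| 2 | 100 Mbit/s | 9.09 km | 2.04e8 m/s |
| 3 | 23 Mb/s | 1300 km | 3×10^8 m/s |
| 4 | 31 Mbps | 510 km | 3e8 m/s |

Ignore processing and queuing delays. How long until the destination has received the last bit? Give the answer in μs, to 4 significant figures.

Transmission delays (L/R per hop): 52.6316, 20, 86.9565, 64.5161 μs; sum = 224.104 μs.
Propagation delays (d/s per hop): 3666.67, 44.5588, 4333.33, 1700 μs; sum = 9744.56 μs.
End-to-end = 9969 μs.

9969 μs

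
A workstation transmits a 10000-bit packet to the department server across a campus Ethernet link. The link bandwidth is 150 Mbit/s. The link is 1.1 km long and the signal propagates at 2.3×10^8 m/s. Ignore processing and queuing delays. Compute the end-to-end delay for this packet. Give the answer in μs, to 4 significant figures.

Transmission delay = L/R = 10000 / 150000000 = 66.6667 μs.
Propagation delay = d/s = 1100 m / 2.3e+08 m/s = 4.78261 μs.
Total = 71.45 μs.

71.45 μs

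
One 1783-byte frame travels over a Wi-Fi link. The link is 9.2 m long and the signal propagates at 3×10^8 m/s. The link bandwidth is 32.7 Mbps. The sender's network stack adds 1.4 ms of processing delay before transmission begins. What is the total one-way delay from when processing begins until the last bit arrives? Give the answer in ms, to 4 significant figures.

L = 1783 × 8 = 14264 bits.
Transmission delay = L/R = 14264 / 3.27e+07 = 0.436208 ms.
Propagation delay = d/s = 9.2 m / 300000000 m/s = 3.06667e-05 ms.
Plus processing delay 1.4 ms = 1.4 ms.
Total = 1.836 ms.

1.836 ms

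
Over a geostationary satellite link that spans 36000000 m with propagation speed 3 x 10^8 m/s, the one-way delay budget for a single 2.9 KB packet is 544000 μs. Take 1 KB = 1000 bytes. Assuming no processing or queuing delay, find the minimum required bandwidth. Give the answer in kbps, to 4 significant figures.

54.72 kbps

L = 23200 bits.
Propagation delay = 36000000 / 300000000 = 120000 μs.
Transmission budget = 544000 − 120000 = 424000 μs.
R ≥ L / t_tx = 23200 bits / 0.424 s = 54.72 kbps.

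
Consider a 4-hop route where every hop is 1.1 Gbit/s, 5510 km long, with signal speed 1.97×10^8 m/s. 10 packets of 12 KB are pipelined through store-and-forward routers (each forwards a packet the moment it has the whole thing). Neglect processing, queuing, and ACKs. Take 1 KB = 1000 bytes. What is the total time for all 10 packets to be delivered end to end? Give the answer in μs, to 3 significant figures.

113000 μs

Per-hop transmission t_tx = L/R = 96000/1100000000 = 87.2727 μs.
Per-hop propagation t_prop = 5510000/197000000 = 27969.5 μs.
Pipeline fill: first packet needs 4·t_tx to clear all hops; remaining 9 packets each add one t_tx.
Total = (4+10-1)·t_tx + 4·t_prop = 13·87.2727 + 4·27969.5 = 113000 μs.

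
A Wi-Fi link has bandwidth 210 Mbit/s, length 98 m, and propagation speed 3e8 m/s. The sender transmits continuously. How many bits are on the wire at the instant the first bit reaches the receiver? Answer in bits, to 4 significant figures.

Propagation delay = 98 / 300000000 = 3.26667e-07 s.
BDP = R × t_prop = 210000000 × 3.26667e-07 = 68.6 bits.

68.60 bits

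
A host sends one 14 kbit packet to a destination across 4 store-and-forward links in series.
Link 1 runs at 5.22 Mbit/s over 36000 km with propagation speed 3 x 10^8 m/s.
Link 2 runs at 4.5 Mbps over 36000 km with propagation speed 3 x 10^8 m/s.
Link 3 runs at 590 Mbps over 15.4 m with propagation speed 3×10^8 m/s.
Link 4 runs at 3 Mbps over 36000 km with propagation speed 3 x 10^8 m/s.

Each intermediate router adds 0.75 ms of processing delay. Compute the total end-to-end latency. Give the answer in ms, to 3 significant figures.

L = 14000 bits.
Transmission delays (L/R per hop): 2.68199, 3.11111, 0.0237288, 4.66667 ms; sum = 10.4835 ms.
Propagation delays (d/s per hop): 120, 120, 5.13333e-05, 120 ms; sum = 360 ms.
Processing at 3 router(s): 3 × 0.75 ms = 2.25 ms.
End-to-end = 373 ms.

373 ms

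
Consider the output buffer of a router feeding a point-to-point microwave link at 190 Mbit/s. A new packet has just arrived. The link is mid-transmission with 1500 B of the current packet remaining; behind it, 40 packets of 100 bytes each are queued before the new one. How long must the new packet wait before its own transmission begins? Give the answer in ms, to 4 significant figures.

0.2316 ms

Each queued packet: L/R = 800/190000000 = 0.00421053 ms.
40 queued → 0.168421 ms.
Plus remaining 12000 bits of current packet: 0.0631579 ms.
Queuing delay = 0.2316 ms.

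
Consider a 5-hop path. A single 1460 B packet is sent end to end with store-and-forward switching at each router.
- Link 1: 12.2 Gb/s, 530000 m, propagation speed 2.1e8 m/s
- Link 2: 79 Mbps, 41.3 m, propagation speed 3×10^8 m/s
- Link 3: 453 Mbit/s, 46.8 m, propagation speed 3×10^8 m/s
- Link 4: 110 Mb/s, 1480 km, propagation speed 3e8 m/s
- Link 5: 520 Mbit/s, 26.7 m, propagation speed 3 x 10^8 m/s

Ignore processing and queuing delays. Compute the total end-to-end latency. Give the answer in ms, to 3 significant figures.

L = 1460 × 8 = 11680 bits.
Transmission delays (L/R per hop): 0.000957377, 0.147848, 0.0257837, 0.106182, 0.0224615 ms; sum = 0.303232 ms.
Propagation delays (d/s per hop): 2.52381, 0.000137667, 0.000156, 4.93333, 8.9e-05 ms; sum = 7.45753 ms.
End-to-end = 7.76 ms.

7.76 ms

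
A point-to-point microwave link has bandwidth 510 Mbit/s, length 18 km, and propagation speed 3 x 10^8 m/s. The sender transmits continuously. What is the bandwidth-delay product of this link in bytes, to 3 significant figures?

Propagation delay = 18000 / 300000000 = 6e-05 s.
BDP = R × t_prop = 510000000 × 6e-05 = 30600 bits.
In bytes: 30600/8 = 3830 bytes.

3830 bytes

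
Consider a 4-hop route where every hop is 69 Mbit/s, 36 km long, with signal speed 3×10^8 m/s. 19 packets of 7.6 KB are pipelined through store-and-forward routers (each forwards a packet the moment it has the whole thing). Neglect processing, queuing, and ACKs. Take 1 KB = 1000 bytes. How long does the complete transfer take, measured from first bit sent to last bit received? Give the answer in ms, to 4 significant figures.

Per-hop transmission t_tx = L/R = 60800/69000000 = 0.881159 ms.
Per-hop propagation t_prop = 36000/300000000 = 0.12 ms.
Pipeline fill: first packet needs 4·t_tx to clear all hops; remaining 18 packets each add one t_tx.
Total = (4+19-1)·t_tx + 4·t_prop = 22·0.881159 + 4·0.12 = 19.87 ms.

19.87 ms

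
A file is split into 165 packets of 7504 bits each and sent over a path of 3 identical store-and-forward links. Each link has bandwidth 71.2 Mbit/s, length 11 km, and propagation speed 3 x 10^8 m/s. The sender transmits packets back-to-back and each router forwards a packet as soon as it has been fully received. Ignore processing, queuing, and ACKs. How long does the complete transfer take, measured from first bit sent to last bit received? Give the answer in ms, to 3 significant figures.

17.7 ms

Per-hop transmission t_tx = L/R = 7504/71200000 = 0.105393 ms.
Per-hop propagation t_prop = 11000/300000000 = 0.0366667 ms.
Pipeline fill: first packet needs 3·t_tx to clear all hops; remaining 164 packets each add one t_tx.
Total = (3+165-1)·t_tx + 3·t_prop = 167·0.105393 + 3·0.0366667 = 17.7 ms.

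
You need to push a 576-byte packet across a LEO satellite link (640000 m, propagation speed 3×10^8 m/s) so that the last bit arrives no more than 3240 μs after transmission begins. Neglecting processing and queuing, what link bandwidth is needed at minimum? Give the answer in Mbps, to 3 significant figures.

4.16 Mbps

L = 4608 bits.
Propagation delay = 640000 / 300000000 = 2133.33 μs.
Transmission budget = 3240 − 2133.33 = 1106.67 μs.
R ≥ L / t_tx = 4608 bits / 0.00110667 s = 4.16 Mbps.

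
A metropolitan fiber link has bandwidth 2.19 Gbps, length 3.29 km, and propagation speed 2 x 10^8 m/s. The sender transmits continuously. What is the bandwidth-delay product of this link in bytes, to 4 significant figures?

Propagation delay = 3290 / 200000000 = 1.645e-05 s.
BDP = R × t_prop = 2190000000 × 1.645e-05 = 36025.5 bits.
In bytes: 36025.5/8 = 4503 bytes.

4503 bytes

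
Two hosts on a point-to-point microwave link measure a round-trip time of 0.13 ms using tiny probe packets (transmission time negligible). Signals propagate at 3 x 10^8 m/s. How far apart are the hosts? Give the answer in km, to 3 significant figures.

One-way propagation = RTT/2 = 0.065 ms.
d = s × t = 300000000 × 6.5e-05 = 19.5 km.

19.5 km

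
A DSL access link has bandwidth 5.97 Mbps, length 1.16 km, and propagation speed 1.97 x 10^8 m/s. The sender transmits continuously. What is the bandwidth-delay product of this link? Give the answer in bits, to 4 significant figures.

35.15 bits

Propagation delay = 1160 / 197000000 = 5.88832e-06 s.
BDP = R × t_prop = 5970000 × 5.88832e-06 = 35.1533 bits.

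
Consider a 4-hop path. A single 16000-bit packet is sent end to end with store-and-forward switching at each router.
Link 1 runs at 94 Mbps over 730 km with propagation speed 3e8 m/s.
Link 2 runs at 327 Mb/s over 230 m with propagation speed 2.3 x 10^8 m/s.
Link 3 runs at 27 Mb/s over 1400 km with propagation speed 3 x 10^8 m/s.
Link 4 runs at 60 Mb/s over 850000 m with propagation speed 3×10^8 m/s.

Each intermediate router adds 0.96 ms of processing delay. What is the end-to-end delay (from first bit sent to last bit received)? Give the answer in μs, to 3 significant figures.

Transmission delays (L/R per hop): 170.213, 48.9297, 592.593, 266.667 μs; sum = 1078.4 μs.
Propagation delays (d/s per hop): 2433.33, 1, 4666.67, 2833.33 μs; sum = 9934.33 μs.
Processing at 3 router(s): 3 × 0.96 ms = 2880 μs.
End-to-end = 13900 μs.

13900 μs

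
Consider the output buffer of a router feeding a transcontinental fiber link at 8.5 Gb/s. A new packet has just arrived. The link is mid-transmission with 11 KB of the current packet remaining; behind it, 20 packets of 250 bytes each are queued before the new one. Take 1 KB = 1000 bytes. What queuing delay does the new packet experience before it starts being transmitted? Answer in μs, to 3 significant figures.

Each queued packet: L/R = 2000/8500000000 = 0.235294 μs.
20 queued → 4.70588 μs.
Plus remaining 88000 bits of current packet: 10.3529 μs.
Queuing delay = 15.1 μs.

15.1 μs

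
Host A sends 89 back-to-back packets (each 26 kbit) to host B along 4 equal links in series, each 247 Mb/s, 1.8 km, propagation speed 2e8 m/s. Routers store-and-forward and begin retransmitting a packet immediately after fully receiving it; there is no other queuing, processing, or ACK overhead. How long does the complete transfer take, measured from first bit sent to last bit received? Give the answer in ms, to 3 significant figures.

9.72 ms

Per-hop transmission t_tx = L/R = 26000/247000000 = 0.105263 ms.
Per-hop propagation t_prop = 1800/200000000 = 0.009 ms.
Pipeline fill: first packet needs 4·t_tx to clear all hops; remaining 88 packets each add one t_tx.
Total = (4+89-1)·t_tx + 4·t_prop = 92·0.105263 + 4·0.009 = 9.72 ms.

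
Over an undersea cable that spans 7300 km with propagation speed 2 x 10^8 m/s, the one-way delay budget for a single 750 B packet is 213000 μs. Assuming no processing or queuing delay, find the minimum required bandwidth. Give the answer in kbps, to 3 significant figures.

34.0 kbps

L = 6000 bits.
Propagation delay = 7300000 / 200000000 = 36500 μs.
Transmission budget = 213000 − 36500 = 176500 μs.
R ≥ L / t_tx = 6000 bits / 0.1765 s = 34.0 kbps.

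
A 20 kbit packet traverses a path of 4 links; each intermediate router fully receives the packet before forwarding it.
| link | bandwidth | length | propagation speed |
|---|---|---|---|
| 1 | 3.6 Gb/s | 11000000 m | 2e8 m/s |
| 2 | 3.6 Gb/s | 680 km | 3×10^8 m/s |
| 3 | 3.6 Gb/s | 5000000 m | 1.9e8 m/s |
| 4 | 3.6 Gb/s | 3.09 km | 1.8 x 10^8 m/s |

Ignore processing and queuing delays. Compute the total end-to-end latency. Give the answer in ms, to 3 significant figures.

L = 20000 bits.
Transmission delay per hop = L/R = 20000/3600000000 = 0.00555556 ms; 4 hops → 0.0222222 ms.
Propagation delays (d/s per hop): 55, 2.26667, 26.3158, 0.0171667 ms; sum = 83.5996 ms.
End-to-end = 83.6 ms.

83.6 ms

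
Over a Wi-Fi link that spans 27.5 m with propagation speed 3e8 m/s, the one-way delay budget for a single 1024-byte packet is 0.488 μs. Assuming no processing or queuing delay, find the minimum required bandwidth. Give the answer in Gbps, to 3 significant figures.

L = 8192 bits.
Propagation delay = 27.5 / 300000000 = 0.0916667 μs.
Transmission budget = 0.488 − 0.0916667 = 0.396333 μs.
R ≥ L / t_tx = 8192 bits / 3.96333e-07 s = 20.7 Gbps.

20.7 Gbps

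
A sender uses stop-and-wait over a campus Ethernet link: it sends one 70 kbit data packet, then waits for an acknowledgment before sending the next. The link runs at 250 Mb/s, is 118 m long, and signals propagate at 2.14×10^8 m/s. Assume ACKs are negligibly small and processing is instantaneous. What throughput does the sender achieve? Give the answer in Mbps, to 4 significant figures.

t_tx = L/R = 70000/250000000 = 0.00028 s.
t_prop = 118/214000000 = 5.51402e-07 s; RTT = 1.1028e-06 s.
Cycle = t_tx + RTT = 0.000281103 s.
Throughput = L / cycle = 70000 / 0.000281103 = 249.0 Mbps.

249.0 Mbps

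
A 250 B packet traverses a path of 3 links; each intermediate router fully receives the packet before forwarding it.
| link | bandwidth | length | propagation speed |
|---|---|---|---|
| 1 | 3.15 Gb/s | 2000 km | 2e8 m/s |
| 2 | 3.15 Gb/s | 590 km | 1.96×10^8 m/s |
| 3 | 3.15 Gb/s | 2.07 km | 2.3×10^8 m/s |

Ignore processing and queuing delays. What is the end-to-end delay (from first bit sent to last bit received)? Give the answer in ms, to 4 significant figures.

13.02 ms

L = 250 × 8 = 2000 bits.
Transmission delay per hop = L/R = 2000/3150000000 = 0.000634921 ms; 3 hops → 0.00190476 ms.
Propagation delays (d/s per hop): 10, 3.0102, 0.009 ms; sum = 13.0192 ms.
End-to-end = 13.02 ms.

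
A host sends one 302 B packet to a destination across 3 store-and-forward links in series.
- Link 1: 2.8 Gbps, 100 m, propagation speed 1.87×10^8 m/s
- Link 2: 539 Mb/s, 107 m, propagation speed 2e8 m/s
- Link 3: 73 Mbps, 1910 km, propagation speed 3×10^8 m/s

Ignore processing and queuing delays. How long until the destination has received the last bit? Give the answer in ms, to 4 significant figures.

6.406 ms

L = 302 × 8 = 2416 bits.
Transmission delays (L/R per hop): 0.000862857, 0.00448237, 0.0330959 ms; sum = 0.0384411 ms.
Propagation delays (d/s per hop): 0.000534759, 0.000535, 6.36667 ms; sum = 6.36774 ms.
End-to-end = 6.406 ms.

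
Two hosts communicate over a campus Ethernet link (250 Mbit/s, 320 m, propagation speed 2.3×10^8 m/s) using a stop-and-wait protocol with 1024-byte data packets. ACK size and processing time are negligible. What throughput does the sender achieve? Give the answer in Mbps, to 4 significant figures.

230.4 Mbps

t_tx = L/R = 8192/250000000 = 3.2768e-05 s.
t_prop = 320/2.3e+08 = 1.3913e-06 s; RTT = 2.78261e-06 s.
Cycle = t_tx + RTT = 3.55506e-05 s.
Throughput = L / cycle = 8192 / 3.55506e-05 = 230.4 Mbps.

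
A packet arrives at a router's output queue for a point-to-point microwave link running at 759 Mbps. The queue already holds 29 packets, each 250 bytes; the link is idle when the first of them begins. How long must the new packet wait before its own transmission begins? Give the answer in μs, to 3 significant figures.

Each queued packet: L/R = 2000/759000000 = 2.63505 μs.
29 queued → 76.4163 μs.
Queuing delay = 76.4 μs.

76.4 μs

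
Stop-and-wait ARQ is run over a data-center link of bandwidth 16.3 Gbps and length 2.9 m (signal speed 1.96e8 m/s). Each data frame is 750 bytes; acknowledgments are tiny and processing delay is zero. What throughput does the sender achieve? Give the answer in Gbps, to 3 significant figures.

15.1 Gbps

t_tx = L/R = 6000/16300000000 = 3.68098e-07 s.
t_prop = 2.9/196000000 = 1.47959e-08 s; RTT = 2.95918e-08 s.
Cycle = t_tx + RTT = 3.9769e-07 s.
Throughput = L / cycle = 6000 / 3.9769e-07 = 15.1 Gbps.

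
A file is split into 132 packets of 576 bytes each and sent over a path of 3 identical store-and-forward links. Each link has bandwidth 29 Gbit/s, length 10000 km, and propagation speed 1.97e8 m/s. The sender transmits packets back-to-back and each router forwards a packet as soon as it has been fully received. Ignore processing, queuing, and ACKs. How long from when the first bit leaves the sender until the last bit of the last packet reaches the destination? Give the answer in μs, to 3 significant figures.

Per-hop transmission t_tx = L/R = 4608/29000000000 = 0.158897 μs.
Per-hop propagation t_prop = 10000000/197000000 = 50761.4 μs.
Pipeline fill: first packet needs 3·t_tx to clear all hops; remaining 131 packets each add one t_tx.
Total = (3+132-1)·t_tx + 3·t_prop = 134·0.158897 + 3·50761.4 = 152000 μs.

152000 μs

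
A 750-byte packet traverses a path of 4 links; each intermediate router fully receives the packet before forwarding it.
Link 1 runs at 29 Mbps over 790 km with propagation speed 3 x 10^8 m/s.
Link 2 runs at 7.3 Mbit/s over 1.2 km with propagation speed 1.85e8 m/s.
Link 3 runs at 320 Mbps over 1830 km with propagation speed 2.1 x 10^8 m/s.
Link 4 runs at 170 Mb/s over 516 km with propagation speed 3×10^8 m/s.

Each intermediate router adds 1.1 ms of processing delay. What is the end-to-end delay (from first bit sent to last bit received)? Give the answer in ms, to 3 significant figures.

L = 750 × 8 = 6000 bits.
Transmission delays (L/R per hop): 0.206897, 0.821918, 0.01875, 0.0352941 ms; sum = 1.08286 ms.
Propagation delays (d/s per hop): 2.63333, 0.00648649, 8.71429, 1.72 ms; sum = 13.0741 ms.
Processing at 3 router(s): 3 × 1.1 ms = 3.3 ms.
End-to-end = 17.5 ms.

17.5 ms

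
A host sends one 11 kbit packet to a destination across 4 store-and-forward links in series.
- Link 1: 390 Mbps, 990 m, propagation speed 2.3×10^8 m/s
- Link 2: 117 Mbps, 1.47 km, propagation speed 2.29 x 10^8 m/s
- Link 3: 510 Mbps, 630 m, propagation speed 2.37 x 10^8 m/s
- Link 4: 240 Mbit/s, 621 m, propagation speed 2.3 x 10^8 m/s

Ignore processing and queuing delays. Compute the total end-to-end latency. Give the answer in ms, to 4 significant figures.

L = 11000 bits.
Transmission delays (L/R per hop): 0.0282051, 0.0940171, 0.0215686, 0.0458333 ms; sum = 0.189624 ms.
Propagation delays (d/s per hop): 0.00430435, 0.00641921, 0.00265823, 0.0027 ms; sum = 0.0160818 ms.
End-to-end = 0.2057 ms.

0.2057 ms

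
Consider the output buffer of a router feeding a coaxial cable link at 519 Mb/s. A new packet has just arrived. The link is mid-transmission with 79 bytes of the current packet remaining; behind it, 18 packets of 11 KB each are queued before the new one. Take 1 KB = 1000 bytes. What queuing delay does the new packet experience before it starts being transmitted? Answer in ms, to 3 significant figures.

Each queued packet: L/R = 88000/519000000 = 0.169557 ms.
18 queued → 3.05202 ms.
Plus remaining 632 bits of current packet: 0.00121773 ms.
Queuing delay = 3.05 ms.

3.05 ms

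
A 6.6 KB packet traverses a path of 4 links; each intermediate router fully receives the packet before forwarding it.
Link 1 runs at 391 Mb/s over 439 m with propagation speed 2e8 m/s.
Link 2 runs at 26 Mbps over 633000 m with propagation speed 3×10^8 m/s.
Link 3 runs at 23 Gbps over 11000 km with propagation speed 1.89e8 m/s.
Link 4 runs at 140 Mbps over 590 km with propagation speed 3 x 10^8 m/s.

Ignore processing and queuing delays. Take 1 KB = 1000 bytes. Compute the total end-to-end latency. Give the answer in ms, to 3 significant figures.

64.8 ms

L = 52800 bits.
Transmission delays (L/R per hop): 0.135038, 2.03077, 0.00229565, 0.377143 ms; sum = 2.54525 ms.
Propagation delays (d/s per hop): 0.002195, 2.11, 58.2011, 1.96667 ms; sum = 62.2799 ms.
End-to-end = 64.8 ms.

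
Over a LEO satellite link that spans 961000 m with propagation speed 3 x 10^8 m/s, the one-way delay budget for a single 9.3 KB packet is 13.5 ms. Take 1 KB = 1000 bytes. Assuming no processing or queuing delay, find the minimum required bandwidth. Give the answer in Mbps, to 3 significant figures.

7.23 Mbps

L = 74400 bits.
Propagation delay = 961000 / 300000000 = 3.20333 ms.
Transmission budget = 13.5 − 3.20333 = 10.2967 ms.
R ≥ L / t_tx = 74400 bits / 0.0102967 s = 7.23 Mbps.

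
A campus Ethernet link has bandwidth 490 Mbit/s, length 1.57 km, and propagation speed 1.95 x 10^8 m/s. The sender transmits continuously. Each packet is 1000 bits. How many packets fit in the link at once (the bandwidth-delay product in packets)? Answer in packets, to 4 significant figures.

3.945 packets

Propagation delay = 1570 / 195000000 = 8.05128e-06 s.
BDP = R × t_prop = 490000000 × 8.05128e-06 = 3945.13 bits.
In packets of 1000 bits: 3.945 packets.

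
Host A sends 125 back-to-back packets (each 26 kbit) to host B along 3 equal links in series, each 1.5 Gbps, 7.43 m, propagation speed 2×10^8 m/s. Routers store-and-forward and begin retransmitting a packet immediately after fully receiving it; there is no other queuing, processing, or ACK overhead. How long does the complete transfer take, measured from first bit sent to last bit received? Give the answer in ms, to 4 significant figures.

2.201 ms

Per-hop transmission t_tx = L/R = 26000/1500000000 = 0.0173333 ms.
Per-hop propagation t_prop = 7.43/200000000 = 3.715e-05 ms.
Pipeline fill: first packet needs 3·t_tx to clear all hops; remaining 124 packets each add one t_tx.
Total = (3+125-1)·t_tx + 3·t_prop = 127·0.0173333 + 3·3.715e-05 = 2.201 ms.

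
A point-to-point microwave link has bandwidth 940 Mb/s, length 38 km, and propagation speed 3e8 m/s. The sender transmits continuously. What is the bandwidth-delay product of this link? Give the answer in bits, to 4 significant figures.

119100 bits

Propagation delay = 38000 / 300000000 = 0.000126667 s.
BDP = R × t_prop = 940000000 × 0.000126667 = 119067 bits.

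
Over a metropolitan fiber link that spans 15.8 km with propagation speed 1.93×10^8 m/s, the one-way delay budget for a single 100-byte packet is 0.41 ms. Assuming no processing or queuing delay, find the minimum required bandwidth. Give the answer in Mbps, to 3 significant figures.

2.44 Mbps

L = 800 bits.
Propagation delay = 15800 / 193000000 = 0.0818653 ms.
Transmission budget = 0.41 − 0.0818653 = 0.328135 ms.
R ≥ L / t_tx = 800 bits / 0.000328135 s = 2.44 Mbps.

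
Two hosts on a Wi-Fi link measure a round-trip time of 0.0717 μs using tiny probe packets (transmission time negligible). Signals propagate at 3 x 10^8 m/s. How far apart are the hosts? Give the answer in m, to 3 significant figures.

One-way propagation = RTT/2 = 0.03585 μs.
d = s × t = 300000000 × 3.585e-08 = 10.8 m.

10.8 m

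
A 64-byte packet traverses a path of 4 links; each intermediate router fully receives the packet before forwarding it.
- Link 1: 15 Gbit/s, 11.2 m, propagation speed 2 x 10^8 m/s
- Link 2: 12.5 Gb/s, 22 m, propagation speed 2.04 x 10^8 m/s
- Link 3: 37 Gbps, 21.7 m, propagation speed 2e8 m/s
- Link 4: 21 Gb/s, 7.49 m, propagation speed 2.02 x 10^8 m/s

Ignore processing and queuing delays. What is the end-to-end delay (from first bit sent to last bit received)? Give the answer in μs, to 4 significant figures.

L = 64 × 8 = 512 bits.
Transmission delays (L/R per hop): 0.0341333, 0.04096, 0.0138378, 0.024381 μs; sum = 0.113312 μs.
Propagation delays (d/s per hop): 0.056, 0.107843, 0.1085, 0.0370792 μs; sum = 0.309422 μs.
End-to-end = 0.4227 μs.

0.4227 μs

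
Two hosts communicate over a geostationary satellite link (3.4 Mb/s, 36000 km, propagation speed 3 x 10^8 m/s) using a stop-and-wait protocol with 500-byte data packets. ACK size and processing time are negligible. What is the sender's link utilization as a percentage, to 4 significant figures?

0.4878 %

t_tx = L/R = 4000/3400000 = 0.00117647 s.
t_prop = 36000000/300000000 = 0.12 s; RTT = 0.24 s.
Cycle = t_tx + RTT = 0.241176 s.
Utilization = t_tx / cycle = 0.00117647/0.241176 = 0.4878 %.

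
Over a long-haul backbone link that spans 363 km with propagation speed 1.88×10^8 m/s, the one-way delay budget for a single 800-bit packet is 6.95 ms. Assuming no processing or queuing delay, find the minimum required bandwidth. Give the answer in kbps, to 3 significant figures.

Propagation delay = 363000 / 188000000 = 1.93085 ms.
Transmission budget = 6.95 − 1.93085 = 5.01915 ms.
R ≥ L / t_tx = 800 bits / 0.00501915 s = 159 kbps.

159 kbps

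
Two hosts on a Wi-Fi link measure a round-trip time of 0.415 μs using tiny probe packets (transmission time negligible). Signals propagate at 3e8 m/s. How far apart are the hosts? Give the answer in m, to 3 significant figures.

62.3 m

One-way propagation = RTT/2 = 0.2075 μs.
d = s × t = 300000000 × 2.075e-07 = 62.3 m.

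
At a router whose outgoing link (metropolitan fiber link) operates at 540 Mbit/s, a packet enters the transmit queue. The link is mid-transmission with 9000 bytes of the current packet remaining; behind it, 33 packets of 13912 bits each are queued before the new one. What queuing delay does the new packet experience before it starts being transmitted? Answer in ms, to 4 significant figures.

0.9835 ms

Each queued packet: L/R = 13912/540000000 = 0.025763 ms.
33 queued → 0.850178 ms.
Plus remaining 72000 bits of current packet: 0.133333 ms.
Queuing delay = 0.9835 ms.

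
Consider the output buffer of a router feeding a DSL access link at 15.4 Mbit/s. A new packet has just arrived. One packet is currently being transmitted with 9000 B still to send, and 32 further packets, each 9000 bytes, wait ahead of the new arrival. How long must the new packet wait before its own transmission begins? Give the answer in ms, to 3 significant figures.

Each queued packet: L/R = 72000/15400000 = 4.67532 ms.
32 queued → 149.61 ms.
Plus remaining 72000 bits of current packet: 4.67532 ms.
Queuing delay = 154 ms.

154 ms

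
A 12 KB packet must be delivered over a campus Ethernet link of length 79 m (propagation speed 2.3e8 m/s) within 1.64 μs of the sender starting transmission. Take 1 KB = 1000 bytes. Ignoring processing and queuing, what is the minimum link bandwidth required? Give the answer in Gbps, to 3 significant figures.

74.0 Gbps

L = 96000 bits.
Propagation delay = 79 / 2.3e+08 = 0.343478 μs.
Transmission budget = 1.64 − 0.343478 = 1.29652 μs.
R ≥ L / t_tx = 96000 bits / 1.29652e-06 s = 74.0 Gbps.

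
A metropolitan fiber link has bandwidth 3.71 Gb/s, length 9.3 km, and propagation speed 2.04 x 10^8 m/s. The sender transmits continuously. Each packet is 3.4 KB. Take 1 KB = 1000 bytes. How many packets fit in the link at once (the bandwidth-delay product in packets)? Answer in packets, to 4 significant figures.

6.218 packets

Propagation delay = 9300 / 204000000 = 4.55882e-05 s.
BDP = R × t_prop = 3710000000 × 4.55882e-05 = 169132 bits.
In packets of 27200 bits: 6.218 packets.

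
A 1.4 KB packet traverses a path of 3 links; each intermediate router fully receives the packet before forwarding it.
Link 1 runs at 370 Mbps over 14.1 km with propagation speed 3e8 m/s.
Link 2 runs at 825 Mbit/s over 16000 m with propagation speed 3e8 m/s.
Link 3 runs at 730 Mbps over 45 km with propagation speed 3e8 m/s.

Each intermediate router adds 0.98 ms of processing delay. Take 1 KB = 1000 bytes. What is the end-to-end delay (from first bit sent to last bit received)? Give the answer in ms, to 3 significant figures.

2.27 ms

L = 11200 bits.
Transmission delays (L/R per hop): 0.0302703, 0.0135758, 0.0153425 ms; sum = 0.0591885 ms.
Propagation delays (d/s per hop): 0.047, 0.0533333, 0.15 ms; sum = 0.250333 ms.
Processing at 2 router(s): 2 × 0.98 ms = 1.96 ms.
End-to-end = 2.27 ms.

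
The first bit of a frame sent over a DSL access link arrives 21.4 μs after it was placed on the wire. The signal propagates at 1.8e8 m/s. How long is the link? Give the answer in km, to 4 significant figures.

d = s × t_prop = 180000000 × 2.14e-05 = 3.852 km.

3.852 km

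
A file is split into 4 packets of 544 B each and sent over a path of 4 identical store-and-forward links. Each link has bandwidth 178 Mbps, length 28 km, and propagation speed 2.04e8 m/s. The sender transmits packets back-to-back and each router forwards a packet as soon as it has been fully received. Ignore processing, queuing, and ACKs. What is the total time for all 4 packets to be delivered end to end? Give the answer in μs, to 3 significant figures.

720 μs

Per-hop transmission t_tx = L/R = 4352/178000000 = 24.4494 μs.
Per-hop propagation t_prop = 28000/204000000 = 137.255 μs.
Pipeline fill: first packet needs 4·t_tx to clear all hops; remaining 3 packets each add one t_tx.
Total = (4+4-1)·t_tx + 4·t_prop = 7·24.4494 + 4·137.255 = 720 μs.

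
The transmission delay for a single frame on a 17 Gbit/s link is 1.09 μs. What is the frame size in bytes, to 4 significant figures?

L = R × t_tx = 17000000000 b/s × 1.09e-06 s = 18530 bits.
In bytes: 18530 / 8 = 2316 bytes.

2316 bytes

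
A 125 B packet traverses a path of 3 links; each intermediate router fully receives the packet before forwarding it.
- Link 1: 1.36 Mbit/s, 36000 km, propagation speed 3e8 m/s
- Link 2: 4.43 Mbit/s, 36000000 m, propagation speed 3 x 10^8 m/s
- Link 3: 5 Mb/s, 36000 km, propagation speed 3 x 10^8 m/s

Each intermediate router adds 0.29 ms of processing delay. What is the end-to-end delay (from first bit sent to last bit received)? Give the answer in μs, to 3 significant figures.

L = 125 × 8 = 1000 bits.
Transmission delays (L/R per hop): 735.294, 225.734, 200 μs; sum = 1161.03 μs.
Propagation delays (d/s per hop): 120000, 120000, 120000 μs; sum = 360000 μs.
Processing at 2 router(s): 2 × 0.29 ms = 580 μs.
End-to-end = 362000 μs.

362000 μs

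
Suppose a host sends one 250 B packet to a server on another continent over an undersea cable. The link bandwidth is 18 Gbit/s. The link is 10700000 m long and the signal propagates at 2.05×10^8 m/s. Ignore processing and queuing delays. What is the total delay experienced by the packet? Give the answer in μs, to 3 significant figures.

L = 250 × 8 = 2000 bits.
Transmission delay = L/R = 2000 / 18000000000 = 0.111111 μs.
Propagation delay = d/s = 10700000 m / 2.05e+08 m/s = 52195.1 μs.
Total = 52200 μs.

52200 μs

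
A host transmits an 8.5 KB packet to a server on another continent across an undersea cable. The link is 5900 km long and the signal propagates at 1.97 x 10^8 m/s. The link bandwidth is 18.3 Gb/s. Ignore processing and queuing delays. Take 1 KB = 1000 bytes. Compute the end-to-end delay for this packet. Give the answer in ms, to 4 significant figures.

L = 68000 bits.
Transmission delay = L/R = 68000 / 18300000000 = 0.00371585 ms.
Propagation delay = d/s = 5900000 m / 197000000 m/s = 29.9492 ms.
Total = 29.95 ms.

29.95 ms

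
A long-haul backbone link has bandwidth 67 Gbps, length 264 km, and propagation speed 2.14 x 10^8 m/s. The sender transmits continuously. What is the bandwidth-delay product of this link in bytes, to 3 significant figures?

Propagation delay = 264000 / 214000000 = 0.00123364 s.
BDP = R × t_prop = 67000000000 × 0.00123364 = 82654200 bits.
In bytes: 82654200/8 = 10300000 bytes.

10300000 bytes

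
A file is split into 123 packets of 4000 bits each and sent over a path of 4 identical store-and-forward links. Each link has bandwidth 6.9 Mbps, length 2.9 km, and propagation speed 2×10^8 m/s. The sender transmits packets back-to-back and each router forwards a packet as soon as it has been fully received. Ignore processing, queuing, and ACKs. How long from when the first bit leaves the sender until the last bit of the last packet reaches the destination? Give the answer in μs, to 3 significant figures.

73100 μs

Per-hop transmission t_tx = L/R = 4000/6900000 = 579.71 μs.
Per-hop propagation t_prop = 2900/200000000 = 14.5 μs.
Pipeline fill: first packet needs 4·t_tx to clear all hops; remaining 122 packets each add one t_tx.
Total = (4+123-1)·t_tx + 4·t_prop = 126·579.71 + 4·14.5 = 73100 μs.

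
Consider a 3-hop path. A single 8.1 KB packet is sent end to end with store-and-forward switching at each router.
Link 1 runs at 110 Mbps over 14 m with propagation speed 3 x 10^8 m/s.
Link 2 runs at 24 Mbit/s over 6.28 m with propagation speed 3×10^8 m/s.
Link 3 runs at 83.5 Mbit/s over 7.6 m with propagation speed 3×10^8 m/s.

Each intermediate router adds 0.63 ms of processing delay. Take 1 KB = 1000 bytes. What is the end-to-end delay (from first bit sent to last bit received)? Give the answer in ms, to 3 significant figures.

5.33 ms

L = 64800 bits.
Transmission delays (L/R per hop): 0.589091, 2.7, 0.776048 ms; sum = 4.06514 ms.
Propagation delays (d/s per hop): 4.66667e-05, 2.09333e-05, 2.53333e-05 ms; sum = 9.29333e-05 ms.
Processing at 2 router(s): 2 × 0.63 ms = 1.26 ms.
End-to-end = 5.33 ms.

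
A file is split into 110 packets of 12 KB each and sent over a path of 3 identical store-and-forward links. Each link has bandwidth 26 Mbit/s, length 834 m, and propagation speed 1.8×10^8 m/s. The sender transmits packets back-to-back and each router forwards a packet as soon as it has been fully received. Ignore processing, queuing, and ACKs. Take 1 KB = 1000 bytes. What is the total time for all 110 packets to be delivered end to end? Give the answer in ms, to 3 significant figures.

414 ms

Per-hop transmission t_tx = L/R = 96000/26000000 = 3.69231 ms.
Per-hop propagation t_prop = 834/180000000 = 0.00463333 ms.
Pipeline fill: first packet needs 3·t_tx to clear all hops; remaining 109 packets each add one t_tx.
Total = (3+110-1)·t_tx + 3·t_prop = 112·3.69231 + 3·0.00463333 = 414 ms.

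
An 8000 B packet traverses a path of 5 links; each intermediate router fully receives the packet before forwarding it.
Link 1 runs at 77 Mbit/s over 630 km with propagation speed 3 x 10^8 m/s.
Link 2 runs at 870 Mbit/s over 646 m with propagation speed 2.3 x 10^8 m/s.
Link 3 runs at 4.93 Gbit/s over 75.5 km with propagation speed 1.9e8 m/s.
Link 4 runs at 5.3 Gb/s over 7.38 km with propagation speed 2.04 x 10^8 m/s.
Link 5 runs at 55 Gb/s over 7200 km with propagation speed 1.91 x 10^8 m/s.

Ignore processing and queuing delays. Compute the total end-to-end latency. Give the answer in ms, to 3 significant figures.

L = 8000 × 8 = 64000 bits.
Transmission delays (L/R per hop): 0.831169, 0.0735632, 0.0129817, 0.0120755, 0.00116364 ms; sum = 0.930953 ms.
Propagation delays (d/s per hop): 2.1, 0.0028087, 0.397368, 0.0361765, 37.6963 ms; sum = 40.2327 ms.
End-to-end = 41.2 ms.

41.2 ms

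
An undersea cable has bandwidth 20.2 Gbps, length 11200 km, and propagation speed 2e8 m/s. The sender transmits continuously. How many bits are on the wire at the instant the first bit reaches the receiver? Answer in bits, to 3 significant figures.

1130000000 bits

Propagation delay = 11200000 / 200000000 = 0.056 s.
BDP = R × t_prop = 20200000000 × 0.056 = 1131200000 bits.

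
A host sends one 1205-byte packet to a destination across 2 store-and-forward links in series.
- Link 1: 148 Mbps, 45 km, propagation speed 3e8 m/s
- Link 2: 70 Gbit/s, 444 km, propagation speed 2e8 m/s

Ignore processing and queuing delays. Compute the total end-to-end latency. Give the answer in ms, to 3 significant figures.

L = 1205 × 8 = 9640 bits.
Transmission delays (L/R per hop): 0.0651351, 0.000137714 ms; sum = 0.0652728 ms.
Propagation delays (d/s per hop): 0.15, 2.22 ms; sum = 2.37 ms.
End-to-end = 2.44 ms.

2.44 ms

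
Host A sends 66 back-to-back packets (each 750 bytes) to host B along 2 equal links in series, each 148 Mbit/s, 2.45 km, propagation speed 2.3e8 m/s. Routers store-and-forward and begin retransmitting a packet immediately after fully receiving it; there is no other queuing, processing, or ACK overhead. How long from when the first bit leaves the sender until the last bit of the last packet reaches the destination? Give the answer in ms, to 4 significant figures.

Per-hop transmission t_tx = L/R = 6000/148000000 = 0.0405405 ms.
Per-hop propagation t_prop = 2450/2.3e+08 = 0.0106522 ms.
Pipeline fill: first packet needs 2·t_tx to clear all hops; remaining 65 packets each add one t_tx.
Total = (2+66-1)·t_tx + 2·t_prop = 67·0.0405405 + 2·0.0106522 = 2.738 ms.

2.738 ms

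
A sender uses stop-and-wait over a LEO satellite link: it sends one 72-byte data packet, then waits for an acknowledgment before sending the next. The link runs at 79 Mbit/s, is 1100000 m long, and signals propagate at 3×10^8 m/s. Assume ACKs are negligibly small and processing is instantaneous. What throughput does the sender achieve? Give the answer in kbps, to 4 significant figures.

t_tx = L/R = 576/79000000 = 7.29114e-06 s.
t_prop = 1100000/300000000 = 0.00366667 s; RTT = 0.00733333 s.
Cycle = t_tx + RTT = 0.00734062 s.
Throughput = L / cycle = 576 / 0.00734062 = 78.47 kbps.

78.47 kbps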